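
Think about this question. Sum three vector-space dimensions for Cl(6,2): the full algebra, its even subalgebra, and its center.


n = 6 + 2 = 8
Total dim = 2^8 = 256
Even subalgebra dim = 2^7 = 128
n is even, so center dim = 1
Sum = 256 + 128 + 1 = 385


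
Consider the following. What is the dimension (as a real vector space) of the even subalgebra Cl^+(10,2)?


Even subalgebra dimension = 2^(n-1)
n = 10 + 2 = 12
2^(12 - 1) = 2^11 = 2048
Verification: sum of C(12,k) for even k = 1 + 66 + 495 + 924 + 495 + 66 + 1 = 2048
Result = 2048


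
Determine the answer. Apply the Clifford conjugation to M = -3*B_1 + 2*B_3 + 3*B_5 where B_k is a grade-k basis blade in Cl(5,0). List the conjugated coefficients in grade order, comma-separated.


Clifford conjugate sign for grade k: (-1)^(k(k+1)/2)
Grade 1: (-1)^(1*2/2) = (-1)^1 = -1, coeff -3 -> 3
Grade 3: (-1)^(3*4/2) = (-1)^6 = 1, coeff 2 -> 2
Grade 5: (-1)^(5*6/2) = (-1)^15 = -1, coeff 3 -> -3
Conjugated coefficients: 3, 2, -3


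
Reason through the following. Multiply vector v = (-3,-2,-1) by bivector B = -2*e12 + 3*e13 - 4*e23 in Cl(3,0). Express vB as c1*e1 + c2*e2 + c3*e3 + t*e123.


vB has grade-1 (vector) and grade-3 (trivector) parts: vB = (v _| B) + (v ^ B).
Vector part <vB>_1:
  e1: -v2*b12 - v3*b13 = -(-2)*(-2) - (-1)*(3) = -1
  e2: v1*b12 - v3*b23 = (-3)*(-2) - (-1)*(-4) = 2
  e3: v1*b13 + v2*b23 = (-3)*(3) + (-2)*(-4) = -1
Trivector part <vB>_3:
  e123: v1*b23 - v2*b13 + v3*b12 = (-3)*(-4) - (-2)*(3) + (-1)*(-2) = 20
vB = -1*e1 + 2*e2 - 1*e3 + 20*e123


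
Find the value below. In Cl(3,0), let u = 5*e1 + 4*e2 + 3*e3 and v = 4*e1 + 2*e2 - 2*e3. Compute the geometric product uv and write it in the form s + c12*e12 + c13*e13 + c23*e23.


In Cl(3,0): e_i^2 = 1, e_ie_j = -e_je_i for i != j.
Scalar part = u . v = 5*4 + 4*2 + 3*(-2)
= 20 + 8 + (-6) = 22
e12 coeff = 5*2 - 4*4 = 10 - 16 = -6
e13 coeff = 5*(-2) - 3*4 = -10 - 12 = -22
e23 coeff = 4*(-2) - 3*2 = -8 - 6 = -14
uv = 22 - 6*e12 - 22*e13 - 14*e23


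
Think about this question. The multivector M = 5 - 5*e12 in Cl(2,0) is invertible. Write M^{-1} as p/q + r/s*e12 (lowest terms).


M = 5 - 5*e12, where e12^2 = -1.
Since M commutes with its reverse ~M = a - b*e12, M * ~M = a^2 - b^2*e12^2 = a^2 + b^2.
So M^{-1} = ~M / (a^2 + b^2) = (a - b*e12)/(a^2 + b^2).
a^2 + b^2 = 25 + 25 = 50
Scalar part = 5/50 = 1/10
Bivector coeff = 5/50 = 1/10
M^{-1} = 1/10 + 1/10*e12


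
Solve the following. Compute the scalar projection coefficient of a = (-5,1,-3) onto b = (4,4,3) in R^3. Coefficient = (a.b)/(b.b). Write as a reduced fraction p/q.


Projection coefficient = (a . b) / (b . b)
a . b = (-5)*4 + 1*4 + (-3)*3
= -20 + 4 + (-9) = -25
b . b = 4^2 + 4^2 + 3^2
= 16 + 16 + 9 = 41
Coefficient = -25/41
In lowest terms: -25/41


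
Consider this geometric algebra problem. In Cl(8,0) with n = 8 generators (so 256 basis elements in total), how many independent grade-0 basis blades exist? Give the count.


Number of grade-k basis blades in Cl(p,q) with n = p + q is C(n, k).
n = 8 + 0 = 8
C(8, 0) = 8! / (0! * 8!)
= 40320 / (1 * 40320)
= 1


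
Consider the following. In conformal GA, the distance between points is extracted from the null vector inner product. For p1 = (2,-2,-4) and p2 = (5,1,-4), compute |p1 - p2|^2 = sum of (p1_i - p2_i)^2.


p1 - p2 = (-3, -3, 0)
|p1 - p2|^2 = (-3)^2 + (-3)^2 + 0^2
= 9 + 9 + 0
= 18


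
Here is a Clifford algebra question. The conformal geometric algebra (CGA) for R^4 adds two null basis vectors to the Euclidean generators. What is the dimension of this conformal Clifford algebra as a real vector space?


The conformal model of R^4 uses Cl(5,1): the 4 Euclidean generators plus two extra orthogonal generators e+ (e+^2 = +1) and e- (e-^2 = -1), from which the null vectors e0, einf are built.
Number of generators m = 4 + 2 = 6.
dim Cl(p,q) = 2^m = 2^6 = 64


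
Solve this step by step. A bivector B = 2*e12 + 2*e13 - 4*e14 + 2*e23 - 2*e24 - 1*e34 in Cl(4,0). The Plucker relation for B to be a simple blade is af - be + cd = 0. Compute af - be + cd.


Plucker relation: af - be + cd
a*f = 2*(-1) = -2
b*e = 2*(-2) = -4
c*d = (-4)*2 = -8
af - be + cd = -2 - (-4) + (-8)
= -6


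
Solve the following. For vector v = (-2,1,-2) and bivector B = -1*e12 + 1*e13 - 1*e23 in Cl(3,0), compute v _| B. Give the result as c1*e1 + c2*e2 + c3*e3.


Left contraction v _| B = <vB>_1 (grade-1 part of the geometric product vB).
Using e1_|e12 = e2, e2_|e12 = -e1, e1_|e13 = e3, e3_|e13 = -e1, e2_|e23 = e3, e3_|e23 = -e2:
e1 coeff: -v2*b12 - v3*b13 = -(1)*(-1) - (-2)*(1) = 3
e2 coeff: v1*b12 - v3*b23 = (-2)*(-1) - (-2)*(-1) = 0
e3 coeff: v1*b13 + v2*b23 = (-2)*(1) + (1)*(-1) = -3
v _| B = 3*e1 + 0*e2 - 3*e3


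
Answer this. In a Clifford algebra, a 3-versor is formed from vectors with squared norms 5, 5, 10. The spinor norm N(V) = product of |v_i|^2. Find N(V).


Spinor norm N(V) = |v1|^2 * |v2|^2 * ... * |v3|^2
= 5 * 5 * 10
Running product: 5, 25, 250
N(V) = 250


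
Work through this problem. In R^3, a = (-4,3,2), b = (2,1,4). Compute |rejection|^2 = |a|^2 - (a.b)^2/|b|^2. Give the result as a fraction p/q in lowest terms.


|a|^2 = (-4)^2 + 3^2 + 2^2 = 29
|b|^2 = 2^2 + 1^2 + 4^2 = 21
a . b = (-4)*2 + 3*1 + 2*4 = 3
(a.b)^2 = 3^2 = 9
|rej|^2 = 29 - 9/21
= (609 - 9)/21
= 600/21
In lowest terms: 200/7


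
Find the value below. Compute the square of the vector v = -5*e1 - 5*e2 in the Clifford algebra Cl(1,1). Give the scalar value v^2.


v^2 = sum of c_i^2 * e_i^2
Positive signature terms (e_i^2 = +1): (-5)^2 = 25
Negative signature terms (e_j^2 = -1): (-5)^2 = 25
v^2 = 25 - 25 = 0


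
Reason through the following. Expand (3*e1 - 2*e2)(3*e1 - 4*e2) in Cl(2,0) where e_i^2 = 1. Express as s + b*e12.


Expand: (3*e1 - 2*e2)(3*e1 - 4*e2)
= 3*3*e1e1 + 3*(-4)*e1e2 + (-2)*3*e2e1 + (-2)*(-4)*e2e2
Using e1^2 = e2^2 = 1, e2e1 = -e1e2:
Scalar part s = 3*3 + (-2)*(-4) = 9 + 8 = 17
Bivector part b = 3*(-4) - (-2)*3 = -12 - (-6) = -6
uv = 17 - 6*e12


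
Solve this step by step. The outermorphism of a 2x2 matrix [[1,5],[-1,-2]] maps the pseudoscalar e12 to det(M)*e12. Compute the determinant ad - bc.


The outermorphism of a linear map f sends e1^e2 to f(e1)^f(e2).
f(e1) = 1*e1 - 1*e2
f(e2) = 5*e1 - 2*e2
f(e1) ^ f(e2) = (1*e1 - 1*e2) ^ (5*e1 - 2*e2)
= 1*(-2)*e12 + (-1)*5*e21
= (-2 - (-5))*e12
= 3*e12
Coefficient = 3


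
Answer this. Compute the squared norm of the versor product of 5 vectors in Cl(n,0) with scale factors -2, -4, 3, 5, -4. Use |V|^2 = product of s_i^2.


Each vector v_i has |v_i|^2 = s_i^2
Squared scales: (-2)^2 = 4, (-4)^2 = 16, 3^2 = 9, 5^2 = 25, (-4)^2 = 16
|V|^2 = 4 * 16 * 9 * 25 * 16
= 230400


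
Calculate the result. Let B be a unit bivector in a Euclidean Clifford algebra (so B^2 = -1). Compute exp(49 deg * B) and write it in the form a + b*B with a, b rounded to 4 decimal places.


For a unit bivector B with B^2 = -1, the exponential series gives
e^(theta*B) = cos(theta) + sin(theta)*B (the GA analogue of Euler's formula).
theta = 49 degrees = 0.855211 rad
cos(49 deg) = 0.6561
sin(49 deg) = 0.7547
exp(theta*B) = 0.6561 + 0.7547*B


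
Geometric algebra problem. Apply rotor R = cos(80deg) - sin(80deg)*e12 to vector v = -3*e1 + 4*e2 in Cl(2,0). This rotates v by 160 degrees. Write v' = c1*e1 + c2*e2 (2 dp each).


Rotor R = cos(80deg) - sin(80deg)*e12
Rotation angle theta = 2 * 80 = 160 degrees
v' = R*v*~R rotates v by theta.
cos(160deg) = -0.9397, sin(160deg) = 0.3420
v'_1 = -3*cos(160deg) - 4*sin(160deg)
= -3*(-0.9397) - 4*0.3420
= 1.45
v'_2 = -3*sin(160deg) + 4*cos(160deg)
= -3*0.3420 + 4*(-0.9397)
= -4.78
v' = 1.45*e1 - 4.78*e2


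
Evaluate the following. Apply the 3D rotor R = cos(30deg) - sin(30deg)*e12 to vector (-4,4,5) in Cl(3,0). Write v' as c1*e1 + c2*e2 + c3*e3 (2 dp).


Rotor R = cos(30deg) - sin(30deg)*e12
Rotation angle theta = 2 * 30 = 60 degrees in the e12 plane (e1 -> e2).
The component perpendicular to the plane (e3) is invariant: v'_3 = v3 = 5.00
cos(60deg) = 0.5000, sin(60deg) = 0.8660
v'_1 = v1*cos(theta) - v2*sin(theta) = -4*0.5000 - 4*0.8660 = -5.46
v'_2 = v1*sin(theta) + v2*cos(theta) = -4*0.8660 + 4*0.5000 = -1.46
v' = -5.46*e1 - 1.46*e2 + 5.00*e3


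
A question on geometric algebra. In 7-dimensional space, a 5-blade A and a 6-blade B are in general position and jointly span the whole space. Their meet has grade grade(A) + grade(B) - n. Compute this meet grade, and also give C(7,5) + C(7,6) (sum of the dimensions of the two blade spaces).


Meet grade = grade(A) + grade(B) - n
= 5 + 6 - 7 = 4
C(7,5) = 21
C(7,6) = 7
dim_A + dim_B = 21 + 7 = 28


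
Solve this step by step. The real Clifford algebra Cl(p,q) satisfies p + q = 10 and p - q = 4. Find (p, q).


We need p + q = 10 and p - q = 4.
Adding: 2p = 10 + 4 = 14, so p = 7.
Then q = 10 - 7 = 3.
(p, q) = (7, 3)


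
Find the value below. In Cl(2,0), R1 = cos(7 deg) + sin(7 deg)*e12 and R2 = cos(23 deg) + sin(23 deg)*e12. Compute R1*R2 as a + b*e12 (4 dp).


Same-plane rotors commute and their half-angles add:
R1*R2 = cos(a1 + a2) + sin(a1 + a2)*e12.
a1 + a2 = 7 + 23 = 30 deg
cos(30 deg) = 0.8660
sin(30 deg) = 0.5000
R1*R2 = 0.8660 + 0.5000*e12


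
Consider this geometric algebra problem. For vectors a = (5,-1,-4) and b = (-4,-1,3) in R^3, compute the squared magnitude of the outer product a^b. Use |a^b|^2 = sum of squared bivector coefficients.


a wedge b = (a1*b2 - a2*b1)*e12 + (a1*b3 - a3*b1)*e13 + (a2*b3 - a3*b2)*e23
e12 coeff: 5*(-1) - (-1)*(-4) = -5 - 4 = -9
e13 coeff: 5*3 - (-4)*(-4) = 15 - 16 = -1
e23 coeff: (-1)*3 - (-4)*(-1) = -3 - 4 = -7
|a wedge b|^2 = (-9)^2 + (-1)^2 + (-7)^2
= 81 + 1 + 49
= 131


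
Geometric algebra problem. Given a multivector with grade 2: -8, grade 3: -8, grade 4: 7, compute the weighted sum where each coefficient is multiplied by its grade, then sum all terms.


Grade-weighted sum = sum of grade_k * coefficient_k
2*(-8) = -16
3*(-8) = -24
4*7 = 28
Total = -16 + (-24) + 28 = -12


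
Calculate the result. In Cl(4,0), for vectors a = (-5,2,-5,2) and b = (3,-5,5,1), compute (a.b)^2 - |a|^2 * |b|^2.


a . b = (-5)*3 + 2*(-5) + (-5)*5 + 2*1
= -15 + (-10) + (-25) + 2 = -48
|a|^2 = (-5)^2 + 2^2 + (-5)^2 + 2^2 = 58
|b|^2 = 3^2 + (-5)^2 + 5^2 + 1^2 = 60
(a.b)^2 = (-48)^2 = 2304
|a|^2 * |b|^2 = 58 * 60 = 3480
Result = 2304 - 3480 = -1176


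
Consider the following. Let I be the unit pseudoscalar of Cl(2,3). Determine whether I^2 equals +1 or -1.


The pseudoscalar I = e1...e_n (product of all n generators) of Cl(p,q) satisfies I^2 = (-1)^(q + n(n-1)/2).
p = 2, q = 3, n = p + q = 5
n(n-1)/2 = 5 * 4 / 2 = 10
Exponent = q + n(n-1)/2 = 3 + 10 = 13
I^2 = (-1)^13 = -1


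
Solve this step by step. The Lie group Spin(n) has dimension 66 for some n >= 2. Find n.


dim Spin(n) = dim so(n) = n(n-1)/2.
Solve n(n-1)/2 = 66, i.e. n^2 - n - 132 = 0.
Discriminant = 1 + 8*66 = 529
n = (1 + sqrt(529))/2 = (1 + 23)/2 = 12


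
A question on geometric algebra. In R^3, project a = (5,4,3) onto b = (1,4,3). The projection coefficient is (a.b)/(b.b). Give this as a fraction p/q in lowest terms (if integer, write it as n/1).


Projection coefficient = (a . b) / (b . b)
a . b = 5*1 + 4*4 + 3*3
= 5 + 16 + 9 = 30
b . b = 1^2 + 4^2 + 3^2
= 1 + 16 + 9 = 26
Coefficient = 30/26
In lowest terms: 15/13


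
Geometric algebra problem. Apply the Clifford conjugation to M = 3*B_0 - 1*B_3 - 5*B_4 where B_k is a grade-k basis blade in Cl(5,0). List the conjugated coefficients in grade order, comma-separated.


Clifford conjugate sign for grade k: (-1)^(k(k+1)/2)
Grade 0: (-1)^(0*1/2) = (-1)^0 = 1, coeff 3 -> 3
Grade 3: (-1)^(3*4/2) = (-1)^6 = 1, coeff -1 -> -1
Grade 4: (-1)^(4*5/2) = (-1)^10 = 1, coeff -5 -> -5
Conjugated coefficients: 3, -1, -5


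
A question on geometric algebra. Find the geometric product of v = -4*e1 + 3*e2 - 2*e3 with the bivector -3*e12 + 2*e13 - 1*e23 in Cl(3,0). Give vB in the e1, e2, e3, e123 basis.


vB has grade-1 (vector) and grade-3 (trivector) parts: vB = (v _| B) + (v ^ B).
Vector part <vB>_1:
  e1: -v2*b12 - v3*b13 = -(3)*(-3) - (-2)*(2) = 13
  e2: v1*b12 - v3*b23 = (-4)*(-3) - (-2)*(-1) = 10
  e3: v1*b13 + v2*b23 = (-4)*(2) + (3)*(-1) = -11
Trivector part <vB>_3:
  e123: v1*b23 - v2*b13 + v3*b12 = (-4)*(-1) - (3)*(2) + (-2)*(-3) = 4
vB = 13*e1 + 10*e2 - 11*e3 + 4*e123


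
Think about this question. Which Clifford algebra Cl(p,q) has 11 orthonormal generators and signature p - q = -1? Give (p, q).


We need p + q = 11 and p - q = -1.
Adding: 2p = 11 + (-1) = 10, so p = 5.
Then q = 11 - 5 = 6.
(p, q) = (5, 6)


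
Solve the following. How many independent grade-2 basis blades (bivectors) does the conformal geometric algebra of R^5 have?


The conformal model of R^5 uses Cl(6,1) with m = 5 + 2 = 7 generators.
Number of grade-2 blades = C(m, 2) = C(7, 2)
= 7*6/2 = 21


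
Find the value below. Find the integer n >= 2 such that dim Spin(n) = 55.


dim Spin(n) = dim so(n) = n(n-1)/2.
Solve n(n-1)/2 = 55, i.e. n^2 - n - 110 = 0.
Discriminant = 1 + 8*55 = 441
n = (1 + sqrt(441))/2 = (1 + 21)/2 = 11


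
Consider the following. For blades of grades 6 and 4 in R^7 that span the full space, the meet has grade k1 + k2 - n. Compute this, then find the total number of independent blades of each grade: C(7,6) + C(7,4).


Meet grade = grade(A) + grade(B) - n
= 6 + 4 - 7 = 3
C(7,6) = 7
C(7,4) = 35
dim_A + dim_B = 7 + 35 = 42


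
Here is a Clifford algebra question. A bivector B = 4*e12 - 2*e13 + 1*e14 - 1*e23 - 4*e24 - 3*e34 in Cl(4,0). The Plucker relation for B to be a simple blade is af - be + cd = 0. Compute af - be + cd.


Plucker relation: af - be + cd
a*f = 4*(-3) = -12
b*e = (-2)*(-4) = 8
c*d = 1*(-1) = -1
af - be + cd = -12 - 8 + (-1)
= -21


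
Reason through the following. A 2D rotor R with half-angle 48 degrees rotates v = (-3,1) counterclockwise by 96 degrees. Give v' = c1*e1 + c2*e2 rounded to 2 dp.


Rotor R = cos(48deg) - sin(48deg)*e12
Rotation angle theta = 2 * 48 = 96 degrees
v' = R*v*~R rotates v by theta.
cos(96deg) = -0.1045, sin(96deg) = 0.9945
v'_1 = -3*cos(96deg) - 1*sin(96deg)
= -3*(-0.1045) - 1*0.9945
= -0.68
v'_2 = -3*sin(96deg) + 1*cos(96deg)
= -3*0.9945 + 1*(-0.1045)
= -3.09
v' = -0.68*e1 - 3.09*e2


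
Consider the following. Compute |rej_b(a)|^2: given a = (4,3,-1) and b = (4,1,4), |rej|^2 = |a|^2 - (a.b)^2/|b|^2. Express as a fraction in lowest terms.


|a|^2 = 4^2 + 3^2 + (-1)^2 = 26
|b|^2 = 4^2 + 1^2 + 4^2 = 33
a . b = 4*4 + 3*1 + (-1)*4 = 15
(a.b)^2 = 15^2 = 225
|rej|^2 = 26 - 225/33
= (858 - 225)/33
= 633/33
In lowest terms: 211/11


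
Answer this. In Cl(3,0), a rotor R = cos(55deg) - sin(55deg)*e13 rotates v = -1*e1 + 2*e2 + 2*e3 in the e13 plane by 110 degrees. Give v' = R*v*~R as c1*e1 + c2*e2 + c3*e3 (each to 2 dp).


Rotor R = cos(55deg) - sin(55deg)*e13
Rotation angle theta = 2 * 55 = 110 degrees in the e13 plane (e1 -> e3).
The component perpendicular to the plane (e2) is invariant: v'_2 = v2 = 2.00
cos(110deg) = -0.3420, sin(110deg) = 0.9397
v'_1 = v1*cos(theta) - v3*sin(theta) = -1*(-0.3420) - 2*0.9397 = -1.54
v'_3 = v1*sin(theta) + v3*cos(theta) = -1*0.9397 + 2*(-0.3420) = -1.62
v' = -1.54*e1 + 2.00*e2 - 1.62*e3


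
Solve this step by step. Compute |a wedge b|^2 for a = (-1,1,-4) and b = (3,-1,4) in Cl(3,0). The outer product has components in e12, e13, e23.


a wedge b = (a1*b2 - a2*b1)*e12 + (a1*b3 - a3*b1)*e13 + (a2*b3 - a3*b2)*e23
e12 coeff: (-1)*(-1) - 1*3 = 1 - 3 = -2
e13 coeff: (-1)*4 - (-4)*3 = -4 - (-12) = 8
e23 coeff: 1*4 - (-4)*(-1) = 4 - 4 = 0
|a wedge b|^2 = (-2)^2 + 8^2 + 0^2
= 4 + 64 + 0
= 68


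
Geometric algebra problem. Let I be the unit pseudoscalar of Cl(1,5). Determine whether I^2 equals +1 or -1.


The pseudoscalar I = e1...e_n (product of all n generators) of Cl(p,q) satisfies I^2 = (-1)^(q + n(n-1)/2).
p = 1, q = 5, n = p + q = 6
n(n-1)/2 = 6 * 5 / 2 = 15
Exponent = q + n(n-1)/2 = 5 + 15 = 20
I^2 = (-1)^20 = +1


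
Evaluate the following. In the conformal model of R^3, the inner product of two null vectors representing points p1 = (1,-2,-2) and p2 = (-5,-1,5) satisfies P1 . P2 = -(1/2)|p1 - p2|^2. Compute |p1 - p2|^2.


p1 - p2 = (6, -1, -7)
|p1 - p2|^2 = 6^2 + (-1)^2 + (-7)^2
= 36 + 1 + 49
= 86


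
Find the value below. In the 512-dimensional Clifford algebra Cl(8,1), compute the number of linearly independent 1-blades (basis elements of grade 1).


Number of grade-k basis blades in Cl(p,q) with n = p + q is C(n, k).
n = 8 + 1 = 9
C(9, 1) = 9! / (1! * 8!)
= 362880 / (1 * 40320)
= 9


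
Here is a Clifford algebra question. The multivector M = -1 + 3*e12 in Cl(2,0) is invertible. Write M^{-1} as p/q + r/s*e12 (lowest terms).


M = -1 + 3*e12, where e12^2 = -1.
Since M commutes with its reverse ~M = a - b*e12, M * ~M = a^2 - b^2*e12^2 = a^2 + b^2.
So M^{-1} = ~M / (a^2 + b^2) = (a - b*e12)/(a^2 + b^2).
a^2 + b^2 = 1 + 9 = 10
Scalar part = -1/10 = -1/10
Bivector coeff = -3/10 = -3/10
M^{-1} = -1/10 - 3/10*e12


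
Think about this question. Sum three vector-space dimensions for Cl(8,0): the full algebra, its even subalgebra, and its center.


n = 8 + 0 = 8
Total dim = 2^8 = 256
Even subalgebra dim = 2^7 = 128
n is even, so center dim = 1
Sum = 256 + 128 + 1 = 385


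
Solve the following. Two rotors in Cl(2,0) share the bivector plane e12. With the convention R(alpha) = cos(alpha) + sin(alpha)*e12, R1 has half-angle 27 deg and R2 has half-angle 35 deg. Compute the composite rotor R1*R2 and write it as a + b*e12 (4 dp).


Same-plane rotors commute and their half-angles add:
R1*R2 = cos(a1 + a2) + sin(a1 + a2)*e12.
a1 + a2 = 27 + 35 = 62 deg
cos(62 deg) = 0.4695
sin(62 deg) = 0.8829
R1*R2 = 0.4695 + 0.8829*e12


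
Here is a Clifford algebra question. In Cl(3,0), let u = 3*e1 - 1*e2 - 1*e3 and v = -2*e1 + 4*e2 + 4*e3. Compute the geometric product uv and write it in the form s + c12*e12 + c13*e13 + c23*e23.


In Cl(3,0): e_i^2 = 1, e_ie_j = -e_je_i for i != j.
Scalar part = u . v = 3*(-2) + (-1)*4 + (-1)*4
= -6 + (-4) + (-4) = -14
e12 coeff = 3*4 - (-1)*(-2) = 12 - 2 = 10
e13 coeff = 3*4 - (-1)*(-2) = 12 - 2 = 10
e23 coeff = (-1)*4 - (-1)*4 = -4 - (-4) = 0
uv = -14 + 10*e12 + 10*e13 + 0*e23


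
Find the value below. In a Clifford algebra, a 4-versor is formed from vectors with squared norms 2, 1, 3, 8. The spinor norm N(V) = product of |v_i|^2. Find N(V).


Spinor norm N(V) = |v1|^2 * |v2|^2 * ... * |v4|^2
= 2 * 1 * 3 * 8
Running product: 2, 2, 6, 48
N(V) = 48


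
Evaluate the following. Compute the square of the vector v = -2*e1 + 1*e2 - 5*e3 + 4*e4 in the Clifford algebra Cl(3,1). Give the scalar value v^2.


v^2 = sum of c_i^2 * e_i^2
Positive signature terms (e_i^2 = +1): (-2)^2 + 1^2 + (-5)^2 = 30
Negative signature terms (e_j^2 = -1): 4^2 = 16
v^2 = 30 - 16 = 14


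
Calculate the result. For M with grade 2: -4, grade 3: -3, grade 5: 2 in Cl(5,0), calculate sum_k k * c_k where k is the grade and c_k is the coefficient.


Grade-weighted sum = sum of grade_k * coefficient_k
2*(-4) = -8
3*(-3) = -9
5*2 = 10
Total = -8 + (-9) + 10 = -7


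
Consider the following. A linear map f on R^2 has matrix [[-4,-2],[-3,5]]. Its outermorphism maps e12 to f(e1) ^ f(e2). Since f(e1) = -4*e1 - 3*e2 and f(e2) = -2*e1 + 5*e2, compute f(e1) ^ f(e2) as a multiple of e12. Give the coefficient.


The outermorphism of a linear map f sends e1^e2 to f(e1)^f(e2).
f(e1) = -4*e1 - 3*e2
f(e2) = -2*e1 + 5*e2
f(e1) ^ f(e2) = (-4*e1 - 3*e2) ^ (-2*e1 + 5*e2)
= (-4)*5*e12 + (-3)*(-2)*e21
= (-20 - 6)*e12
= -26*e12
Coefficient = -26


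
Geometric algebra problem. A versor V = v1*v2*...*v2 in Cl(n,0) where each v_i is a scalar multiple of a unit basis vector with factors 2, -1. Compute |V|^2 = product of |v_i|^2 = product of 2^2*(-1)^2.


Each vector v_i has |v_i|^2 = s_i^2
Squared scales: 2^2 = 4, (-1)^2 = 1
|V|^2 = 4 * 1
= 4


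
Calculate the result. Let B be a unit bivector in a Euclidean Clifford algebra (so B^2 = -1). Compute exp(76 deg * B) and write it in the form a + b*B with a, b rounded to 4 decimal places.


For a unit bivector B with B^2 = -1, the exponential series gives
e^(theta*B) = cos(theta) + sin(theta)*B (the GA analogue of Euler's formula).
theta = 76 degrees = 1.32645 rad
cos(76 deg) = 0.2419
sin(76 deg) = 0.9703
exp(theta*B) = 0.2419 + 0.9703*B


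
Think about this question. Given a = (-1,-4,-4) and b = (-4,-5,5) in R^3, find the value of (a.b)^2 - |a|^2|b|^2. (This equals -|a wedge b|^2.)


a . b = (-1)*(-4) + (-4)*(-5) + (-4)*5
= 4 + 20 + (-20) = 4
|a|^2 = (-1)^2 + (-4)^2 + (-4)^2 = 33
|b|^2 = (-4)^2 + (-5)^2 + 5^2 = 66
(a.b)^2 = 4^2 = 16
|a|^2 * |b|^2 = 33 * 66 = 2178
Result = 16 - 2178 = -2162


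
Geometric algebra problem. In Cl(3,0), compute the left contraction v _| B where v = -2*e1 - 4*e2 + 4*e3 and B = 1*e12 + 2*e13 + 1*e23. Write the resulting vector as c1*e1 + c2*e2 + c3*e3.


Left contraction v _| B = <vB>_1 (grade-1 part of the geometric product vB).
Using e1_|e12 = e2, e2_|e12 = -e1, e1_|e13 = e3, e3_|e13 = -e1, e2_|e23 = e3, e3_|e23 = -e2:
e1 coeff: -v2*b12 - v3*b13 = -(-4)*(1) - (4)*(2) = -4
e2 coeff: v1*b12 - v3*b23 = (-2)*(1) - (4)*(1) = -6
e3 coeff: v1*b13 + v2*b23 = (-2)*(2) + (-4)*(1) = -8
v _| B = -4*e1 - 6*e2 - 8*e3


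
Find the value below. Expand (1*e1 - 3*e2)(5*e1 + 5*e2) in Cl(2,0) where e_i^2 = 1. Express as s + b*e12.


Expand: (1*e1 - 3*e2)(5*e1 + 5*e2)
= 1*5*e1e1 + 1*5*e1e2 + (-3)*5*e2e1 + (-3)*5*e2e2
Using e1^2 = e2^2 = 1, e2e1 = -e1e2:
Scalar part s = 1*5 + (-3)*5 = 5 + (-15) = -10
Bivector part b = 1*5 - (-3)*5 = 5 - (-15) = 20
uv = -10 + 20*e12


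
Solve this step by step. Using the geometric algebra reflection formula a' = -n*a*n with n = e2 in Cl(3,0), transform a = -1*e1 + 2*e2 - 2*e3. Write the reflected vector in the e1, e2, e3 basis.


Reflection formula: a' = -n*a*n, with n = e2 (unit vector, n^2 = 1).
For reflection through hyperplane perp to e2:
The component along e2 flips sign, others stay.
a = (-1, 2, -2)
a' = (-1, -2, -2)
a' = -1*e1 - 2*e2 - 2*e3


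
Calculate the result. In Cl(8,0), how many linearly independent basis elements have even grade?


Even subalgebra dimension = 2^(n-1)
n = 8 + 0 = 8
2^(8 - 1) = 2^7 = 128
Verification: sum of C(8,k) for even k = 1 + 28 + 70 + 28 + 1 = 128
Result = 128


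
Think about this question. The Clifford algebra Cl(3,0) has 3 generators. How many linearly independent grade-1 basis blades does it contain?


Number of grade-k basis blades in Cl(p,q) with n = p + q is C(n, k).
n = 3 + 0 = 3
C(3, 1) = 3! / (1! * 2!)
= 6 / (1 * 2)
= 3


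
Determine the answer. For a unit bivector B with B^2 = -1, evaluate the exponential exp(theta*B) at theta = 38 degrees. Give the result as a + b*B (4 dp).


For a unit bivector B with B^2 = -1, the exponential series gives
e^(theta*B) = cos(theta) + sin(theta)*B (the GA analogue of Euler's formula).
theta = 38 degrees = 0.663225 rad
cos(38 deg) = 0.7880
sin(38 deg) = 0.6157
exp(theta*B) = 0.7880 + 0.6157*B


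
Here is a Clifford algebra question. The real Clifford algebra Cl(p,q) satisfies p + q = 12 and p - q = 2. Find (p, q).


We need p + q = 12 and p - q = 2.
Adding: 2p = 12 + 2 = 14, so p = 7.
Then q = 12 - 7 = 5.
(p, q) = (7, 5)


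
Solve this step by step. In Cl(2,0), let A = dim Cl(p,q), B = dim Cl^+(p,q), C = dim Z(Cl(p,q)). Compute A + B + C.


n = 2 + 0 = 2
Total dim = 2^2 = 4
Even subalgebra dim = 2^1 = 2
n is even, so center dim = 1
Sum = 4 + 2 + 1 = 7


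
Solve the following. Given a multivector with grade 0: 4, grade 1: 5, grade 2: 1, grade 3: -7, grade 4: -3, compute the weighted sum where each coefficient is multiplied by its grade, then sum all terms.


Grade-weighted sum = sum of grade_k * coefficient_k
0*4 = 0
1*5 = 5
2*1 = 2
3*(-7) = -21
4*(-3) = -12
Total = 0 + 5 + 2 + (-21) + (-12) = -26


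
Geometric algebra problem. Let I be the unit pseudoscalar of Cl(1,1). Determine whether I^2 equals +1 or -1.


The pseudoscalar I = e1...e_n (product of all n generators) of Cl(p,q) satisfies I^2 = (-1)^(q + n(n-1)/2).
p = 1, q = 1, n = p + q = 2
n(n-1)/2 = 2 * 1 / 2 = 1
Exponent = q + n(n-1)/2 = 1 + 1 = 2
I^2 = (-1)^2 = +1


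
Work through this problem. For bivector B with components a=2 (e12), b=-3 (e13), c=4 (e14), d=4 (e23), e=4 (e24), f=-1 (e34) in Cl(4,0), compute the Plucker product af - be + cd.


Plucker relation: af - be + cd
a*f = 2*(-1) = -2
b*e = (-3)*4 = -12
c*d = 4*4 = 16
af - be + cd = -2 - (-12) + 16
= 26


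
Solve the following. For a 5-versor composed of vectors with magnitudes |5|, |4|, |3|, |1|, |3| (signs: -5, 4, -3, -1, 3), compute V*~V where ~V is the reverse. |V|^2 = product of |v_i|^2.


Each vector v_i has |v_i|^2 = s_i^2
Squared scales: (-5)^2 = 25, 4^2 = 16, (-3)^2 = 9, (-1)^2 = 1, 3^2 = 9
|V|^2 = 25 * 16 * 9 * 1 * 9
= 32400


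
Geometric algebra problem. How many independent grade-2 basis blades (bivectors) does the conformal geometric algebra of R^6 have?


The conformal model of R^6 uses Cl(7,1) with m = 6 + 2 = 8 generators.
Number of grade-2 blades = C(m, 2) = C(8, 2)
= 8*7/2 = 28


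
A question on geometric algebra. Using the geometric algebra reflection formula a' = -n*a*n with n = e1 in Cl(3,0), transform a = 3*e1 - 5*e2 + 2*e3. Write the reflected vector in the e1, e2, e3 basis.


Reflection formula: a' = -n*a*n, with n = e1 (unit vector, n^2 = 1).
For reflection through hyperplane perp to e1:
The component along e1 flips sign, others stay.
a = (3, -5, 2)
a' = (-3, -5, 2)
a' = -3*e1 - 5*e2 + 2*e3


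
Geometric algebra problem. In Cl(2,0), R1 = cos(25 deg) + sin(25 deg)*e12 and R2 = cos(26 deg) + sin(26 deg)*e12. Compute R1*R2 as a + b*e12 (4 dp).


Same-plane rotors commute and their half-angles add:
R1*R2 = cos(a1 + a2) + sin(a1 + a2)*e12.
a1 + a2 = 25 + 26 = 51 deg
cos(51 deg) = 0.6293
sin(51 deg) = 0.7771
R1*R2 = 0.6293 + 0.7771*e12


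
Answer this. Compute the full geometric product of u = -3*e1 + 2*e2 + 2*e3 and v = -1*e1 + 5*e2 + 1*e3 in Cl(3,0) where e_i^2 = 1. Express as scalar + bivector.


In Cl(3,0): e_i^2 = 1, e_ie_j = -e_je_i for i != j.
Scalar part = u . v = (-3)*(-1) + 2*5 + 2*1
= 3 + 10 + 2 = 15
e12 coeff = (-3)*5 - 2*(-1) = -15 - (-2) = -13
e13 coeff = (-3)*1 - 2*(-1) = -3 - (-2) = -1
e23 coeff = 2*1 - 2*5 = 2 - 10 = -8
uv = 15 - 13*e12 - 1*e13 - 8*e23


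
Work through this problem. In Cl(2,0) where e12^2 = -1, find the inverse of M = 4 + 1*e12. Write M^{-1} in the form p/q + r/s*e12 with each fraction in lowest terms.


M = 4 + 1*e12, where e12^2 = -1.
Since M commutes with its reverse ~M = a - b*e12, M * ~M = a^2 - b^2*e12^2 = a^2 + b^2.
So M^{-1} = ~M / (a^2 + b^2) = (a - b*e12)/(a^2 + b^2).
a^2 + b^2 = 16 + 1 = 17
Scalar part = 4/17 = 4/17
Bivector coeff = -1/17 = -1/17
M^{-1} = 4/17 - 1/17*e12


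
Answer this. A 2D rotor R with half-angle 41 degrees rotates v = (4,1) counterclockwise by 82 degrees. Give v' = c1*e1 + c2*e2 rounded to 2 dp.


Rotor R = cos(41deg) - sin(41deg)*e12
Rotation angle theta = 2 * 41 = 82 degrees
v' = R*v*~R rotates v by theta.
cos(82deg) = 0.1392, sin(82deg) = 0.9903
v'_1 = 4*cos(82deg) - 1*sin(82deg)
= 4*0.1392 - 1*0.9903
= -0.43
v'_2 = 4*sin(82deg) + 1*cos(82deg)
= 4*0.9903 + 1*0.1392
= 4.10
v' = -0.43*e1 + 4.10*e2


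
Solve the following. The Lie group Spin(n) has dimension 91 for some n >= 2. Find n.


dim Spin(n) = dim so(n) = n(n-1)/2.
Solve n(n-1)/2 = 91, i.e. n^2 - n - 182 = 0.
Discriminant = 1 + 8*91 = 729
n = (1 + sqrt(729))/2 = (1 + 27)/2 = 14


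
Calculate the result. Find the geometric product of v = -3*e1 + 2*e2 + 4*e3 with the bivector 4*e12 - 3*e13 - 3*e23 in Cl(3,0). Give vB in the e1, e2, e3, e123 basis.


vB has grade-1 (vector) and grade-3 (trivector) parts: vB = (v _| B) + (v ^ B).
Vector part <vB>_1:
  e1: -v2*b12 - v3*b13 = -(2)*(4) - (4)*(-3) = 4
  e2: v1*b12 - v3*b23 = (-3)*(4) - (4)*(-3) = 0
  e3: v1*b13 + v2*b23 = (-3)*(-3) + (2)*(-3) = 3
Trivector part <vB>_3:
  e123: v1*b23 - v2*b13 + v3*b12 = (-3)*(-3) - (2)*(-3) + (4)*(4) = 31
vB = 4*e1 + 0*e2 + 3*e3 + 31*e123


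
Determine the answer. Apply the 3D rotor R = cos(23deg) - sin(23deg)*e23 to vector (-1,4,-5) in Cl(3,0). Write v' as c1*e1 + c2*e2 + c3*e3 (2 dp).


Rotor R = cos(23deg) - sin(23deg)*e23
Rotation angle theta = 2 * 23 = 46 degrees in the e23 plane (e2 -> e3).
The component perpendicular to the plane (e1) is invariant: v'_1 = v1 = -1.00
cos(46deg) = 0.6947, sin(46deg) = 0.7193
v'_2 = v2*cos(theta) - v3*sin(theta) = 4*0.6947 - (-5)*0.7193 = 6.38
v'_3 = v2*sin(theta) + v3*cos(theta) = 4*0.7193 + (-5)*0.6947 = -0.60
v' = -1.00*e1 + 6.38*e2 - 0.60*e3


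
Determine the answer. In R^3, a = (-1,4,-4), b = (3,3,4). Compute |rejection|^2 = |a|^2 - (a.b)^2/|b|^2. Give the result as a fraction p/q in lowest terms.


|a|^2 = (-1)^2 + 4^2 + (-4)^2 = 33
|b|^2 = 3^2 + 3^2 + 4^2 = 34
a . b = (-1)*3 + 4*3 + (-4)*4 = -7
(a.b)^2 = (-7)^2 = 49
|rej|^2 = 33 - 49/34
= (1122 - 49)/34
= 1073/34
In lowest terms: 1073/34


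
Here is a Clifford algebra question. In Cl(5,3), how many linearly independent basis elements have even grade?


Even subalgebra dimension = 2^(n-1)
n = 5 + 3 = 8
2^(8 - 1) = 2^7 = 128
Verification: sum of C(8,k) for even k = 1 + 28 + 70 + 28 + 1 = 128
Result = 128


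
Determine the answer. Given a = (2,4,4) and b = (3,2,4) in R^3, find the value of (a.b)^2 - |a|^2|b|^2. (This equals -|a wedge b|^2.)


a . b = 2*3 + 4*2 + 4*4
= 6 + 8 + 16 = 30
|a|^2 = 2^2 + 4^2 + 4^2 = 36
|b|^2 = 3^2 + 2^2 + 4^2 = 29
(a.b)^2 = 30^2 = 900
|a|^2 * |b|^2 = 36 * 29 = 1044
Result = 900 - 1044 = -144


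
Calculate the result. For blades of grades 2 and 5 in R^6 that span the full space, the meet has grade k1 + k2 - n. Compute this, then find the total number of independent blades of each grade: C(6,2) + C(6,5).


Meet grade = grade(A) + grade(B) - n
= 2 + 5 - 6 = 1
C(6,2) = 15
C(6,5) = 6
dim_A + dim_B = 15 + 6 = 21


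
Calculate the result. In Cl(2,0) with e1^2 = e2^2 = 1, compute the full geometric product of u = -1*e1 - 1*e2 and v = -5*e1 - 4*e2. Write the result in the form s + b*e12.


Expand: (-1*e1 - 1*e2)(-5*e1 - 4*e2)
= (-1)*(-5)*e1e1 + (-1)*(-4)*e1e2 + (-1)*(-5)*e2e1 + (-1)*(-4)*e2e2
Using e1^2 = e2^2 = 1, e2e1 = -e1e2:
Scalar part s = (-1)*(-5) + (-1)*(-4) = 5 + 4 = 9
Bivector part b = (-1)*(-4) - (-1)*(-5) = 4 - 5 = -1
uv = 9 - 1*e12


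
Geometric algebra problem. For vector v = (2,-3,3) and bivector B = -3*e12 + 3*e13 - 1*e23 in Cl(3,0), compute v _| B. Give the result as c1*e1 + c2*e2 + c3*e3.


Left contraction v _| B = <vB>_1 (grade-1 part of the geometric product vB).
Using e1_|e12 = e2, e2_|e12 = -e1, e1_|e13 = e3, e3_|e13 = -e1, e2_|e23 = e3, e3_|e23 = -e2:
e1 coeff: -v2*b12 - v3*b13 = -(-3)*(-3) - (3)*(3) = -18
e2 coeff: v1*b12 - v3*b23 = (2)*(-3) - (3)*(-1) = -3
e3 coeff: v1*b13 + v2*b23 = (2)*(3) + (-3)*(-1) = 9
v _| B = -18*e1 - 3*e2 + 9*e3


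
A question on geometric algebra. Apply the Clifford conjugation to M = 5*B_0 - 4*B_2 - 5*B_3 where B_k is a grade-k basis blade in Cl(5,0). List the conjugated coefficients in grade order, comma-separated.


Clifford conjugate sign for grade k: (-1)^(k(k+1)/2)
Grade 0: (-1)^(0*1/2) = (-1)^0 = 1, coeff 5 -> 5
Grade 2: (-1)^(2*3/2) = (-1)^3 = -1, coeff -4 -> 4
Grade 3: (-1)^(3*4/2) = (-1)^6 = 1, coeff -5 -> -5
Conjugated coefficients: 5, 4, -5


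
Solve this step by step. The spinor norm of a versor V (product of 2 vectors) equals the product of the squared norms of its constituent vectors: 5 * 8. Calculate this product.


Spinor norm N(V) = |v1|^2 * |v2|^2 * ... * |v2|^2
= 5 * 8
Running product: 5, 40
N(V) = 40


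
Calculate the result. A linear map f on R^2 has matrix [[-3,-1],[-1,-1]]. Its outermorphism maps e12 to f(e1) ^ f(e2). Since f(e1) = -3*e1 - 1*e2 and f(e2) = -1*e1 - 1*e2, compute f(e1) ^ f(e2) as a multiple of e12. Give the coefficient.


The outermorphism of a linear map f sends e1^e2 to f(e1)^f(e2).
f(e1) = -3*e1 - 1*e2
f(e2) = -1*e1 - 1*e2
f(e1) ^ f(e2) = (-3*e1 - 1*e2) ^ (-1*e1 - 1*e2)
= (-3)*(-1)*e12 + (-1)*(-1)*e21
= (3 - 1)*e12
= 2*e12
Coefficient = 2


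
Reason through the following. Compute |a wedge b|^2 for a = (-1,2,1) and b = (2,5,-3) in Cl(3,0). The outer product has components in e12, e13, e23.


a wedge b = (a1*b2 - a2*b1)*e12 + (a1*b3 - a3*b1)*e13 + (a2*b3 - a3*b2)*e23
e12 coeff: (-1)*5 - 2*2 = -5 - 4 = -9
e13 coeff: (-1)*(-3) - 1*2 = 3 - 2 = 1
e23 coeff: 2*(-3) - 1*5 = -6 - 5 = -11
|a wedge b|^2 = (-9)^2 + 1^2 + (-11)^2
= 81 + 1 + 121
= 203


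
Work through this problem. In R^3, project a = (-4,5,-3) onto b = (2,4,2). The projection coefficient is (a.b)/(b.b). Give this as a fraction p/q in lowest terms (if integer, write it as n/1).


Projection coefficient = (a . b) / (b . b)
a . b = (-4)*2 + 5*4 + (-3)*2
= -8 + 20 + (-6) = 6
b . b = 2^2 + 4^2 + 2^2
= 4 + 16 + 4 = 24
Coefficient = 6/24
In lowest terms: 1/4


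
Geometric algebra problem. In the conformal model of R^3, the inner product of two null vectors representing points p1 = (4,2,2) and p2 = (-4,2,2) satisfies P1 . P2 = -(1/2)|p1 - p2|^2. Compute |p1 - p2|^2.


p1 - p2 = (8, 0, 0)
|p1 - p2|^2 = 8^2 + 0^2 + 0^2
= 64 + 0 + 0
= 64


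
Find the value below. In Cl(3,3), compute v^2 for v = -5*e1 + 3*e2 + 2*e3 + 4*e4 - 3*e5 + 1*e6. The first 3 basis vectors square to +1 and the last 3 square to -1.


v^2 = sum of c_i^2 * e_i^2
Positive signature terms (e_i^2 = +1): (-5)^2 + 3^2 + 2^2 = 38
Negative signature terms (e_j^2 = -1): 4^2 + (-3)^2 + 1^2 = 26
v^2 = 38 - 26 = 12


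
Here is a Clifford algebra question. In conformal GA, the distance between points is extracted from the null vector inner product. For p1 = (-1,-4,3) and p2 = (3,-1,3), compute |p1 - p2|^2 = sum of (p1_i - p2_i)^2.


p1 - p2 = (-4, -3, 0)
|p1 - p2|^2 = (-4)^2 + (-3)^2 + 0^2
= 16 + 9 + 0
= 25


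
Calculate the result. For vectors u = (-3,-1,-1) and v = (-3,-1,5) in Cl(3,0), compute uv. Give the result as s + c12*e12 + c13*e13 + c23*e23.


In Cl(3,0): e_i^2 = 1, e_ie_j = -e_je_i for i != j.
Scalar part = u . v = (-3)*(-3) + (-1)*(-1) + (-1)*5
= 9 + 1 + (-5) = 5
e12 coeff = (-3)*(-1) - (-1)*(-3) = 3 - 3 = 0
e13 coeff = (-3)*5 - (-1)*(-3) = -15 - 3 = -18
e23 coeff = (-1)*5 - (-1)*(-1) = -5 - 1 = -6
uv = 5 + 0*e12 - 18*e13 - 6*e23


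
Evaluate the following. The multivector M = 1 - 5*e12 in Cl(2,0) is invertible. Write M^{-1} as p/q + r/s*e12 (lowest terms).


M = 1 - 5*e12, where e12^2 = -1.
Since M commutes with its reverse ~M = a - b*e12, M * ~M = a^2 - b^2*e12^2 = a^2 + b^2.
So M^{-1} = ~M / (a^2 + b^2) = (a - b*e12)/(a^2 + b^2).
a^2 + b^2 = 1 + 25 = 26
Scalar part = 1/26 = 1/26
Bivector coeff = 5/26 = 5/26
M^{-1} = 1/26 + 5/26*e12


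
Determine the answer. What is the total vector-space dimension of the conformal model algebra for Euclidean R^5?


The conformal model of R^5 uses Cl(6,1): the 5 Euclidean generators plus two extra orthogonal generators e+ (e+^2 = +1) and e- (e-^2 = -1), from which the null vectors e0, einf are built.
Number of generators m = 5 + 2 = 7.
dim Cl(p,q) = 2^m = 2^7 = 128


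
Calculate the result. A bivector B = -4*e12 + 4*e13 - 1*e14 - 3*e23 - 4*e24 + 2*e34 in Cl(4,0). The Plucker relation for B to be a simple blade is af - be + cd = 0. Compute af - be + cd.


Plucker relation: af - be + cd
a*f = (-4)*2 = -8
b*e = 4*(-4) = -16
c*d = (-1)*(-3) = 3
af - be + cd = -8 - (-16) + 3
= 11


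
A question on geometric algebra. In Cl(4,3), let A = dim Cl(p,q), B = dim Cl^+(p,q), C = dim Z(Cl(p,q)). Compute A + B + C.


n = 4 + 3 = 7
Total dim = 2^7 = 128
Even subalgebra dim = 2^6 = 64
n is odd, so center dim = 2
Sum = 128 + 64 + 2 = 194


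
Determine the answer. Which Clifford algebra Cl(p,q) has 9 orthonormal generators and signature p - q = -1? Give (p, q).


We need p + q = 9 and p - q = -1.
Adding: 2p = 9 + (-1) = 8, so p = 4.
Then q = 9 - 4 = 5.
(p, q) = (4, 5)


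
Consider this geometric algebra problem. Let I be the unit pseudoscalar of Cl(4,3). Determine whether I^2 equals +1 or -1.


The pseudoscalar I = e1...e_n (product of all n generators) of Cl(p,q) satisfies I^2 = (-1)^(q + n(n-1)/2).
p = 4, q = 3, n = p + q = 7
n(n-1)/2 = 7 * 6 / 2 = 21
Exponent = q + n(n-1)/2 = 3 + 21 = 24
I^2 = (-1)^24 = +1


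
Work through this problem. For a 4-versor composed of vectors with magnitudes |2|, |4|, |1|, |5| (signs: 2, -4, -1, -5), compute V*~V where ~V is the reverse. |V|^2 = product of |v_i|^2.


Each vector v_i has |v_i|^2 = s_i^2
Squared scales: 2^2 = 4, (-4)^2 = 16, (-1)^2 = 1, (-5)^2 = 25
|V|^2 = 4 * 16 * 1 * 25
= 1600


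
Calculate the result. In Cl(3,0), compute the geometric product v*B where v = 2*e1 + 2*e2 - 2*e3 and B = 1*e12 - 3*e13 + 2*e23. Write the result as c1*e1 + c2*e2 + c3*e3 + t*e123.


vB has grade-1 (vector) and grade-3 (trivector) parts: vB = (v _| B) + (v ^ B).
Vector part <vB>_1:
  e1: -v2*b12 - v3*b13 = -(2)*(1) - (-2)*(-3) = -8
  e2: v1*b12 - v3*b23 = (2)*(1) - (-2)*(2) = 6
  e3: v1*b13 + v2*b23 = (2)*(-3) + (2)*(2) = -2
Trivector part <vB>_3:
  e123: v1*b23 - v2*b13 + v3*b12 = (2)*(2) - (2)*(-3) + (-2)*(1) = 8
vB = -8*e1 + 6*e2 - 2*e3 + 8*e123


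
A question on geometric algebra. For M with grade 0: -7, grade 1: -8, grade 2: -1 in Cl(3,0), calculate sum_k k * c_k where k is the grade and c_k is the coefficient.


Grade-weighted sum = sum of grade_k * coefficient_k
0*(-7) = 0
1*(-8) = -8
2*(-1) = -2
Total = 0 + (-8) + (-2) = -10


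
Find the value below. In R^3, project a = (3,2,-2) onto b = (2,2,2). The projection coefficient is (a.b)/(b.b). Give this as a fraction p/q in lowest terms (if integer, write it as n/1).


Projection coefficient = (a . b) / (b . b)
a . b = 3*2 + 2*2 + (-2)*2
= 6 + 4 + (-4) = 6
b . b = 2^2 + 2^2 + 2^2
= 4 + 4 + 4 = 12
Coefficient = 6/12
In lowest terms: 1/2


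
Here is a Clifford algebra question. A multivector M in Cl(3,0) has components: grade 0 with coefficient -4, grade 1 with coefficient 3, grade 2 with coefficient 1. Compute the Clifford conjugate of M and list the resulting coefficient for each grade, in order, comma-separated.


Clifford conjugate sign for grade k: (-1)^(k(k+1)/2)
Grade 0: (-1)^(0*1/2) = (-1)^0 = 1, coeff -4 -> -4
Grade 1: (-1)^(1*2/2) = (-1)^1 = -1, coeff 3 -> -3
Grade 2: (-1)^(2*3/2) = (-1)^3 = -1, coeff 1 -> -1
Conjugated coefficients: -4, -3, -1


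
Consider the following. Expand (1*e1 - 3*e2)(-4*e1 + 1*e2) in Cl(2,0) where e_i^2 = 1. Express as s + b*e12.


Expand: (1*e1 - 3*e2)(-4*e1 + 1*e2)
= 1*(-4)*e1e1 + 1*1*e1e2 + (-3)*(-4)*e2e1 + (-3)*1*e2e2
Using e1^2 = e2^2 = 1, e2e1 = -e1e2:
Scalar part s = 1*(-4) + (-3)*1 = -4 + (-3) = -7
Bivector part b = 1*1 - (-3)*(-4) = 1 - 12 = -11
uv = -7 - 11*e12


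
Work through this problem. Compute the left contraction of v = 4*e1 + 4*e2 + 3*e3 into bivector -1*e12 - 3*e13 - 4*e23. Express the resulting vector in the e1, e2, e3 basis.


Left contraction v _| B = <vB>_1 (grade-1 part of the geometric product vB).
Using e1_|e12 = e2, e2_|e12 = -e1, e1_|e13 = e3, e3_|e13 = -e1, e2_|e23 = e3, e3_|e23 = -e2:
e1 coeff: -v2*b12 - v3*b13 = -(4)*(-1) - (3)*(-3) = 13
e2 coeff: v1*b12 - v3*b23 = (4)*(-1) - (3)*(-4) = 8
e3 coeff: v1*b13 + v2*b23 = (4)*(-3) + (4)*(-4) = -28
v _| B = 13*e1 + 8*e2 - 28*e3


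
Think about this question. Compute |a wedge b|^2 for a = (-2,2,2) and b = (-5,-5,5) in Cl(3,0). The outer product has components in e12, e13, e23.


a wedge b = (a1*b2 - a2*b1)*e12 + (a1*b3 - a3*b1)*e13 + (a2*b3 - a3*b2)*e23
e12 coeff: (-2)*(-5) - 2*(-5) = 10 - (-10) = 20
e13 coeff: (-2)*5 - 2*(-5) = -10 - (-10) = 0
e23 coeff: 2*5 - 2*(-5) = 10 - (-10) = 20
|a wedge b|^2 = 20^2 + 0^2 + 20^2
= 400 + 0 + 400
= 800


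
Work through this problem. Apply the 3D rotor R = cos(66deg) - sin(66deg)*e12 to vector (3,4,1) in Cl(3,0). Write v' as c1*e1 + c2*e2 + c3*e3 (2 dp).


Rotor R = cos(66deg) - sin(66deg)*e12
Rotation angle theta = 2 * 66 = 132 degrees in the e12 plane (e1 -> e2).
The component perpendicular to the plane (e3) is invariant: v'_3 = v3 = 1.00
cos(132deg) = -0.6691, sin(132deg) = 0.7431
v'_1 = v1*cos(theta) - v2*sin(theta) = 3*(-0.6691) - 4*0.7431 = -4.98
v'_2 = v1*sin(theta) + v2*cos(theta) = 3*0.7431 + 4*(-0.6691) = -0.45
v' = -4.98*e1 - 0.45*e2 + 1.00*e3
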